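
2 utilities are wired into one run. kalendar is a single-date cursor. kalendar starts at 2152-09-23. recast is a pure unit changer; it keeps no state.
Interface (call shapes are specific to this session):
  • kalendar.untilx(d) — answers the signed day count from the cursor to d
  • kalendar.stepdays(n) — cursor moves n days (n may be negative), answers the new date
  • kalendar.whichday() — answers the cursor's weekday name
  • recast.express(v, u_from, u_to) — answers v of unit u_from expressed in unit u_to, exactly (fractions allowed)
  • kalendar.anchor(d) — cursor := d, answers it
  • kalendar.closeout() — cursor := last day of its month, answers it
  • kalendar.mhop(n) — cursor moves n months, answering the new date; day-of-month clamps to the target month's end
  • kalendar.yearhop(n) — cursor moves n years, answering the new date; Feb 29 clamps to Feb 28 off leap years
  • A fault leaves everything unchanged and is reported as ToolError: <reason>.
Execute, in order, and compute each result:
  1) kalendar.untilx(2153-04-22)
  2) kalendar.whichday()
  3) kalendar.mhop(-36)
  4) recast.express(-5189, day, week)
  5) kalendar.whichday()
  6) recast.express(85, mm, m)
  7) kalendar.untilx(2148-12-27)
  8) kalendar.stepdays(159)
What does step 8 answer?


Answer: 2150-03-01

Derivation:
;; kalendar.untilx(d='2153-04-22') : 211
;; kalendar.whichday() : Saturday
;; kalendar.mhop(n='-36') : 2149-09-23
;; recast.express(v='-5189', u_from='day', u_to='week') : -5189/7
;; kalendar.whichday() : Tuesday
;; recast.express(v='85', u_from='mm', u_to='m') : 17/200
;; kalendar.untilx(d='2148-12-27') : -270
;; kalendar.stepdays(n='159') : 2150-03-01


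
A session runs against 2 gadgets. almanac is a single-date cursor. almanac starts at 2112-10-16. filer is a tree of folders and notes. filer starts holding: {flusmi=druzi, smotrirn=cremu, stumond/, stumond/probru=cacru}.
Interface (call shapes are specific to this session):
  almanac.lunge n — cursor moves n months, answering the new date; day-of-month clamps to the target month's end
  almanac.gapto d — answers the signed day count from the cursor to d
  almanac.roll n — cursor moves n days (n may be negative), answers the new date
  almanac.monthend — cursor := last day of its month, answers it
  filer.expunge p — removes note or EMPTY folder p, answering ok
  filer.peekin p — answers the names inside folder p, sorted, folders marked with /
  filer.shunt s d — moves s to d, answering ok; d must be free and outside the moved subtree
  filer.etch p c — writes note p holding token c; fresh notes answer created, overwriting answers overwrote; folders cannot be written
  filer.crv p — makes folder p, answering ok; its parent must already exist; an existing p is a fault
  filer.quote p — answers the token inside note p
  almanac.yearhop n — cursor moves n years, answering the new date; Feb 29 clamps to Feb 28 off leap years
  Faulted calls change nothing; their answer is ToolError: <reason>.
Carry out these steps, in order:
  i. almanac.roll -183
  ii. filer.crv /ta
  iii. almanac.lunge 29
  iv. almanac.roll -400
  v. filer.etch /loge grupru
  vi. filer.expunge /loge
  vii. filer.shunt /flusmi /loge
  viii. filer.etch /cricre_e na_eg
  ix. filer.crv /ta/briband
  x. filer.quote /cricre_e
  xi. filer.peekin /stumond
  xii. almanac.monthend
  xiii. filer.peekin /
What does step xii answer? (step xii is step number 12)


Answer: 2113-08-31

Derivation:
Do: almanac.roll[-183]
See: 2112-04-16
Do: filer.crv[/ta]
See: ok
Do: almanac.lunge[29]
See: 2114-09-16
Do: almanac.roll[-400]
See: 2113-08-12
Do: filer.etch[/loge; grupru]
See: created
Do: filer.expunge[/loge]
See: ok
Do: filer.shunt[/flusmi; /loge]
See: ok
Do: filer.etch[/cricre_e; na_eg]
See: created
Do: filer.crv[/ta/briband]
See: ok
Do: filer.quote[/cricre_e]
See: na_eg
Do: filer.peekin[/stumond]
See: [probru]
Do: almanac.monthend[]
See: 2113-08-31
Do: filer.peekin[/]
See: [cricre_e, loge, smotrirn, stumond/, ta/]


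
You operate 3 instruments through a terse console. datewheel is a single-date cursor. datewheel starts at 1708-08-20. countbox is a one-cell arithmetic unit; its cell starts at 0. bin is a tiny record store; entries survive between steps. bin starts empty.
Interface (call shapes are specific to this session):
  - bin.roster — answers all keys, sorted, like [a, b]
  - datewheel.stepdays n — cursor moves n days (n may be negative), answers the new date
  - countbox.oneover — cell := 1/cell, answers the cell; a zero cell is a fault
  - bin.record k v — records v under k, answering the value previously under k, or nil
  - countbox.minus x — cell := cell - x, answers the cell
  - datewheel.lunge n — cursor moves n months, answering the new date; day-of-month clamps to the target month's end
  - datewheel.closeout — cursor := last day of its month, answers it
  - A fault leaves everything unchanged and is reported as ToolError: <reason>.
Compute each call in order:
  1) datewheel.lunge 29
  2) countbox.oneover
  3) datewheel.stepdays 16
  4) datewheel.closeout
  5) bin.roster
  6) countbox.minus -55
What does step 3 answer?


// lunge(n='29') : 1711-01-20
// oneover() : ToolError: reciprocal of zero
// stepdays(n='16') : 1711-02-05
// closeout() : 1711-02-28
// roster() : []
// minus(x='-55') : 55

Answer: 1711-02-05


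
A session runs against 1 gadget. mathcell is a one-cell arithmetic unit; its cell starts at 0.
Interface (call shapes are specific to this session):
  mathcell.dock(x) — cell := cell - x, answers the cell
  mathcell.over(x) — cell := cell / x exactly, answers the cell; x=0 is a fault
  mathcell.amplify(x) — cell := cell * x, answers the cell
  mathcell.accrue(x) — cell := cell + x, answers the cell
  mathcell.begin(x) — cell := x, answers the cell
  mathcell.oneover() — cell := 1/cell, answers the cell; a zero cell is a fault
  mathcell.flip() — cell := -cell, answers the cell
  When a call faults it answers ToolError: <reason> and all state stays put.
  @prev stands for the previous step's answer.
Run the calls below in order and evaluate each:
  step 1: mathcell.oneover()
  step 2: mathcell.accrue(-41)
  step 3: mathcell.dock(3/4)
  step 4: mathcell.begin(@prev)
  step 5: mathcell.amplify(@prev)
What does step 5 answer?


Answer: 27889/16

Derivation:
Act: mathcell.oneover[]
Obs: ToolError: reciprocal of zero
Act: mathcell.accrue[x=-41]
Obs: -41
Act: mathcell.dock[x=3/4]
Obs: -167/4
Act: mathcell.begin[x=@prev]
Obs: -167/4
Act: mathcell.amplify[x=@prev]
Obs: 27889/16


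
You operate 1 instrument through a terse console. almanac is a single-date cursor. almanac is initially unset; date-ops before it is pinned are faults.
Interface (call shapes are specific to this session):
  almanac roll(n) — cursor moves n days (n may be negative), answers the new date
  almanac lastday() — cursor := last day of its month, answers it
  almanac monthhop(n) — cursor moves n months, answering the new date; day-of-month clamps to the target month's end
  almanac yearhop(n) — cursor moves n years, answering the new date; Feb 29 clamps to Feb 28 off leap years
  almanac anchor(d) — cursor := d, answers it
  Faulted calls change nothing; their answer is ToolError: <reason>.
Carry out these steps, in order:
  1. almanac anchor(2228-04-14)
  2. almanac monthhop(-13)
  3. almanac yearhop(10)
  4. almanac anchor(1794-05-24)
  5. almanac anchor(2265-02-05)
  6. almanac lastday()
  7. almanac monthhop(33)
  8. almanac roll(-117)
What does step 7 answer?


Next I call almanac anchor passing d: 2228-04-14, and see 2228-04-14.
Calling almanac monthhop passing n: -13, — result: 2227-03-14.
I call almanac yearhop passing n: 10, and see 2237-03-14.
I use almanac anchor passing d: 1794-05-24, yielding 1794-05-24.
Using almanac anchor passing d: 2265-02-05, → 2265-02-05.
I call almanac lastday, yielding 2265-02-28.
Using almanac monthhop passing n: 33, → 2267-11-28.
Invoking almanac roll passing n: -117, → 2267-08-03.

Answer: 2267-11-28


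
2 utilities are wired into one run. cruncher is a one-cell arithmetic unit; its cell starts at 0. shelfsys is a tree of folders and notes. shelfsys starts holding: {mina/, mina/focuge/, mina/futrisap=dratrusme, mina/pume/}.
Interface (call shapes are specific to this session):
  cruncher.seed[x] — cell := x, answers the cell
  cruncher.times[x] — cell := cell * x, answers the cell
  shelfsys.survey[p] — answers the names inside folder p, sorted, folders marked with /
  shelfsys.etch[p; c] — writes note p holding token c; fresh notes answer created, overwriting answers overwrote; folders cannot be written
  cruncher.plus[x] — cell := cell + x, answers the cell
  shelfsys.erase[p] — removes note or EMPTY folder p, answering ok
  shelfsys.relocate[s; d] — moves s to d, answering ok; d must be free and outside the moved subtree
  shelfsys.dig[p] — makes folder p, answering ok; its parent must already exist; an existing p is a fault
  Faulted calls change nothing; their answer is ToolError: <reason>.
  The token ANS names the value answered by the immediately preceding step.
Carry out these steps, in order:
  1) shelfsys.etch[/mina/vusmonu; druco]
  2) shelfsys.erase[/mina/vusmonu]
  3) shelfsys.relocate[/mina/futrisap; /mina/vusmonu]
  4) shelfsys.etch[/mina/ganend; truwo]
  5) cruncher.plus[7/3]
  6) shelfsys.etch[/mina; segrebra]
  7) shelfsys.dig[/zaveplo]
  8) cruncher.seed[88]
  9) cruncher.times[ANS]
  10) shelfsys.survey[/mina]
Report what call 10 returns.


> etch p→/mina/vusmonu c→druco
= created
> erase p→/mina/vusmonu
= ok
> relocate s→/mina/futrisap d→/mina/vusmonu
= ok
> etch p→/mina/ganend c→truwo
= created
> plus x→7/3
= 7/3
> etch p→/mina c→segrebra
= ToolError: is a directory
> dig p→/zaveplo
= ok
> seed x→88
= 88
> times x→ANS
= 7744
> survey p→/mina
= [focuge/, ganend, pume/, vusmonu]

Answer: [focuge/, ganend, pume/, vusmonu]


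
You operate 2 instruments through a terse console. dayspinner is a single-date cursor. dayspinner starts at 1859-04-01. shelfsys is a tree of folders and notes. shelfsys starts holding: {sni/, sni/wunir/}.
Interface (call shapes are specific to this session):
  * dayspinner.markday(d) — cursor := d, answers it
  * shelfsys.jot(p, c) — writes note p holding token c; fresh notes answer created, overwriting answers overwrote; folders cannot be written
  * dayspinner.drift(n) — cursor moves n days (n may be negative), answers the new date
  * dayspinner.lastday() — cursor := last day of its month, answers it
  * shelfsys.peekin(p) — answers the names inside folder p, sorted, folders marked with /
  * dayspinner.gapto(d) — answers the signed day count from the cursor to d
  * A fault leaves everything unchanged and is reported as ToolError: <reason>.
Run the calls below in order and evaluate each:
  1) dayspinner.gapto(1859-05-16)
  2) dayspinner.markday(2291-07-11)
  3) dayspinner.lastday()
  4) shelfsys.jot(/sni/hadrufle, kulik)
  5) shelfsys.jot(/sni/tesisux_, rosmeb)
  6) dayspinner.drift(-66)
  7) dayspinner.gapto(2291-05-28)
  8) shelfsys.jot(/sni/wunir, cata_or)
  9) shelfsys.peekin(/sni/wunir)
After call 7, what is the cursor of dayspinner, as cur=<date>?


==> gapto(d='1859-05-16')
<== 45
==> markday(d='2291-07-11')
<== 2291-07-11
==> lastday()
<== 2291-07-31
==> jot(p='/sni/hadrufle', c='kulik')
<== created
==> jot(p='/sni/tesisux_', c='rosmeb')
<== created
==> drift(n='-66')
<== 2291-05-26
==> gapto(d='2291-05-28')
<== 2
==> jot(p='/sni/wunir', c='cata_or')
<== ToolError: is a directory
==> peekin(p='/sni/wunir')
<== []

Answer: cur=2291-05-26


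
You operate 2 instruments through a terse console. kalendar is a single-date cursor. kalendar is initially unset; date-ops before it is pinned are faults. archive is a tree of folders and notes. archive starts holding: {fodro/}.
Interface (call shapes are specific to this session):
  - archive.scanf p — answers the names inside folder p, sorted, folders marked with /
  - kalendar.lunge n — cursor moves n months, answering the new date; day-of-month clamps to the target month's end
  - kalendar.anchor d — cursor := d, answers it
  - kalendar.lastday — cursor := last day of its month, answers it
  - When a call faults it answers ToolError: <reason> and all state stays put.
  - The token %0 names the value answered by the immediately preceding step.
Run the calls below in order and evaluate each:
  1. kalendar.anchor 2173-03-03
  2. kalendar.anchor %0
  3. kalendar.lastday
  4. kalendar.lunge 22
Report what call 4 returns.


~$ kalendar.anchor d='2173-03-03'
:: 2173-03-03
~$ kalendar.anchor d='%0'
:: 2173-03-03
~$ kalendar.lastday
:: 2173-03-31
~$ kalendar.lunge n='22'
:: 2175-01-31

Answer: 2175-01-31


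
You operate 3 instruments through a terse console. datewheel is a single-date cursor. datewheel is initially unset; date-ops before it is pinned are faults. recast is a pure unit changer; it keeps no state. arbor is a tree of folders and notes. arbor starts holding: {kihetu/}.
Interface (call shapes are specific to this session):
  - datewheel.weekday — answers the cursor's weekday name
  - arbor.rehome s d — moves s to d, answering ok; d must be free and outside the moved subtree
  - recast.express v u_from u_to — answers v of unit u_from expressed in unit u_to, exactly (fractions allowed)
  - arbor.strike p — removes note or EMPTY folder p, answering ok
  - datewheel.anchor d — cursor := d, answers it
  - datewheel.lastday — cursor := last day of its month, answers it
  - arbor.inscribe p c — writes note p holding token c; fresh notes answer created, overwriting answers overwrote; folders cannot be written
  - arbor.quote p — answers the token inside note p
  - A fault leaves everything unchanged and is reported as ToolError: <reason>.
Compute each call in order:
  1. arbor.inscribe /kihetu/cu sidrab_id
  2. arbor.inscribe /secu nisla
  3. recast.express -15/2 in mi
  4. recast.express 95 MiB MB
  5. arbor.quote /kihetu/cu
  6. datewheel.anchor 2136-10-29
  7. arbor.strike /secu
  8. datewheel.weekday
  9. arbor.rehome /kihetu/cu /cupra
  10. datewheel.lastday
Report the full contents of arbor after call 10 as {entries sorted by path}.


% arbor.inscribe(p: /kihetu/cu, c: sidrab_id) ~> created
% arbor.inscribe(p: /secu, c: nisla) ~> created
% recast.express(v: -15/2, u_from: in, u_to: mi) ~> -1/8448
% recast.express(v: 95, u_from: MiB, u_to: MB) ~> 311296/3125
% arbor.quote(p: /kihetu/cu) ~> sidrab_id
% datewheel.anchor(d: 2136-10-29) ~> 2136-10-29
% arbor.strike(p: /secu) ~> ok
% datewheel.weekday() ~> Monday
% arbor.rehome(s: /kihetu/cu, d: /cupra) ~> ok
% datewheel.lastday() ~> 2136-10-31

Answer: {cupra=sidrab_id, kihetu/}


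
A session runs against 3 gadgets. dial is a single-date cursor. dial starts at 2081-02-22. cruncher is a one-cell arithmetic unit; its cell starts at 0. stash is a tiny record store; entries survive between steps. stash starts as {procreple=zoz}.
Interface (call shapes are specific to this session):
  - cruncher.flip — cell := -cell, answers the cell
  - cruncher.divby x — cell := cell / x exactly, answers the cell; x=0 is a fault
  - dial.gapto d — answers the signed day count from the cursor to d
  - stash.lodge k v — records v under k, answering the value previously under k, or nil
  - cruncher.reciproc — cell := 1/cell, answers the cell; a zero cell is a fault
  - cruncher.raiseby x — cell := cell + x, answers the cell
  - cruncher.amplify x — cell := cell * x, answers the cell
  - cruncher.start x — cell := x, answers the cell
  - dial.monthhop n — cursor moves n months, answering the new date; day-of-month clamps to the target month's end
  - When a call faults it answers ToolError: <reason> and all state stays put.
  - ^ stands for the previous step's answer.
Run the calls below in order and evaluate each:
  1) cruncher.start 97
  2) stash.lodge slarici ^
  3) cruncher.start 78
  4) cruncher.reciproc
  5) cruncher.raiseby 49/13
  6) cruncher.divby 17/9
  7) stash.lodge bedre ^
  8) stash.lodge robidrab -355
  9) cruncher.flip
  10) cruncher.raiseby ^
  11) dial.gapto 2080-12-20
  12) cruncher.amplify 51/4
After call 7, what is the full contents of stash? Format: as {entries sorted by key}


Answer: {bedre=885/442, procreple=zoz, slarici=97}

Derivation:
I call cruncher.start on 97, yielding 97.
I run stash.lodge on slarici, ^, and observe nil.
Then cruncher.start on 78, and observe 78.
Now I run cruncher.reciproc, giving 1/78.
Then cruncher.raiseby on 49/13, and observe 295/78.
I invoke cruncher.divby on 17/9, and observe 885/442.
Then stash.lodge on bedre, ^, yielding nil.
Now I run stash.lodge on robidrab, -355, → nil.
I call cruncher.flip(), → -885/442.
I use cruncher.raiseby on ^, — result: -885/221.
I call dial.gapto on 2080-12-20, which returns -64.
Then cruncher.amplify on 51/4, and observe -2655/52.


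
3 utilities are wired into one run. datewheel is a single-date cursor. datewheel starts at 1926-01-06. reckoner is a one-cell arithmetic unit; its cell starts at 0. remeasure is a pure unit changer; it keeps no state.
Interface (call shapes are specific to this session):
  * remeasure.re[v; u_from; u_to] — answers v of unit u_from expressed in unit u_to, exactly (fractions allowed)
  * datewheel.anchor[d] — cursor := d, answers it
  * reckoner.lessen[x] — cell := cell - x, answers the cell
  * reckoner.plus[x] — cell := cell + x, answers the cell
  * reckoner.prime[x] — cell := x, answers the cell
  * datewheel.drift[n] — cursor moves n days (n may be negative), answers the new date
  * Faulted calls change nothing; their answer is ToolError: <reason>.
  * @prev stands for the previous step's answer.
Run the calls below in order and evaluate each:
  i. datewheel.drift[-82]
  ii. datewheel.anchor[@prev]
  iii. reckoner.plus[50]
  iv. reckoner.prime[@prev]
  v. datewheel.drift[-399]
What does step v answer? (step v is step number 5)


CALL drift[n=-82]
RET  1925-10-16
CALL anchor[d=@prev]
RET  1925-10-16
CALL plus[x=50]
RET  50
CALL prime[x=@prev]
RET  50
CALL drift[n=-399]
RET  1924-09-12

Answer: 1924-09-12


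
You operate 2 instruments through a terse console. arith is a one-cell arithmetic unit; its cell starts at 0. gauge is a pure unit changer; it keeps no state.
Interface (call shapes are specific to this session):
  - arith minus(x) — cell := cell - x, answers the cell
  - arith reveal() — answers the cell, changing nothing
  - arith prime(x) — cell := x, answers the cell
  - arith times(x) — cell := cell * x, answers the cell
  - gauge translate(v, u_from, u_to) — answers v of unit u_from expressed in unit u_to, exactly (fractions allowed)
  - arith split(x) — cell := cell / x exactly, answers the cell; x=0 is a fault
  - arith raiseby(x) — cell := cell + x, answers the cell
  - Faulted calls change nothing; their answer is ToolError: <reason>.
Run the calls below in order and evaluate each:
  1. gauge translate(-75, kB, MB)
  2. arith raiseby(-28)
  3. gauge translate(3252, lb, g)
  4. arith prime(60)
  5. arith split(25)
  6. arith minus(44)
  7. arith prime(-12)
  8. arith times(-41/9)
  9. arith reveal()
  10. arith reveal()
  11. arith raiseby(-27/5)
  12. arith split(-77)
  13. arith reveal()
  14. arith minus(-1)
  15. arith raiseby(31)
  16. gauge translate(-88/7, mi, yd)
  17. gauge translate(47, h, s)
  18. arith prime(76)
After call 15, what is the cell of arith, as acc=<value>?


Answer: acc=36221/1155

Derivation:
→ gauge translate(v→-75, u_from→kB, u_to→MB)
← -3/40
→ arith raiseby(x→-28)
← -28
→ gauge translate(v→3252, u_from→lb, u_to→g)
← 36877059681/25000
→ arith prime(x→60)
← 60
→ arith split(x→25)
← 12/5
→ arith minus(x→44)
← -208/5
→ arith prime(x→-12)
← -12
→ arith times(x→-41/9)
← 164/3
→ arith reveal()
← 164/3
→ arith reveal()
← 164/3
→ arith raiseby(x→-27/5)
← 739/15
→ arith split(x→-77)
← -739/1155
→ arith reveal()
← -739/1155
→ arith minus(x→-1)
← 416/1155
→ arith raiseby(x→31)
← 36221/1155
→ gauge translate(v→-88/7, u_from→mi, u_to→yd)
← -154880/7
→ gauge translate(v→47, u_from→h, u_to→s)
← 169200
→ arith prime(x→76)
← 76


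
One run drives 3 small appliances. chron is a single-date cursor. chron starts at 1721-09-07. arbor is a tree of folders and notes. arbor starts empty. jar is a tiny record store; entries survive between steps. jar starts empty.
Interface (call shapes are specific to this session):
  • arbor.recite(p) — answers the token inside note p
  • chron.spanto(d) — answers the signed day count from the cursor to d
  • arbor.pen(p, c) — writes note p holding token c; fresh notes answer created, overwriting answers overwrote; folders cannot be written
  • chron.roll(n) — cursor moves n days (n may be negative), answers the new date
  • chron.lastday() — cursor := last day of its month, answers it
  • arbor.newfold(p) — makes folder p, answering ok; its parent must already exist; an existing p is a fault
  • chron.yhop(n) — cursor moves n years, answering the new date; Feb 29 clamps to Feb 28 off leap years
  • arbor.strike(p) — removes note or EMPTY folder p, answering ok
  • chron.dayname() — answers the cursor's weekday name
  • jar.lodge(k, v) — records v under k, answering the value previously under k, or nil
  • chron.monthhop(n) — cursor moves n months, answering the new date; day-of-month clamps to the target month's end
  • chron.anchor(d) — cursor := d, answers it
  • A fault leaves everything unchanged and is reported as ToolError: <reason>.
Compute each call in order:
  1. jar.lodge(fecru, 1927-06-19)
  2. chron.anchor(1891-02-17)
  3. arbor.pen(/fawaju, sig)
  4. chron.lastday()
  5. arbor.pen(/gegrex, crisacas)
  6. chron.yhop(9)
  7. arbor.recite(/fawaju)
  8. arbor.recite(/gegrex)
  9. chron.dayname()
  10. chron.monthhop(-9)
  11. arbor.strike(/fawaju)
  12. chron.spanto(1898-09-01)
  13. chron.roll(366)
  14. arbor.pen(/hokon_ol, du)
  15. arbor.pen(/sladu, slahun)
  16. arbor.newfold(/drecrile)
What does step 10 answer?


Answer: 1899-05-28

Derivation:
·→ lodge(k=fecru, v=1927-06-19)
·← nil
·→ anchor(d=1891-02-17)
·← 1891-02-17
·→ pen(p=/fawaju, c=sig)
·← created
·→ lastday()
·← 1891-02-28
·→ pen(p=/gegrex, c=crisacas)
·← created
·→ yhop(n=9)
·← 1900-02-28
·→ recite(p=/fawaju)
·← sig
·→ recite(p=/gegrex)
·← crisacas
·→ dayname()
·← Wednesday
·→ monthhop(n=-9)
·← 1899-05-28
·→ strike(p=/fawaju)
·← ok
·→ spanto(d=1898-09-01)
·← -269
·→ roll(n=366)
·← 1900-05-29
·→ pen(p=/hokon_ol, c=du)
·← created
·→ pen(p=/sladu, c=slahun)
·← created
·→ newfold(p=/drecrile)
·← ok


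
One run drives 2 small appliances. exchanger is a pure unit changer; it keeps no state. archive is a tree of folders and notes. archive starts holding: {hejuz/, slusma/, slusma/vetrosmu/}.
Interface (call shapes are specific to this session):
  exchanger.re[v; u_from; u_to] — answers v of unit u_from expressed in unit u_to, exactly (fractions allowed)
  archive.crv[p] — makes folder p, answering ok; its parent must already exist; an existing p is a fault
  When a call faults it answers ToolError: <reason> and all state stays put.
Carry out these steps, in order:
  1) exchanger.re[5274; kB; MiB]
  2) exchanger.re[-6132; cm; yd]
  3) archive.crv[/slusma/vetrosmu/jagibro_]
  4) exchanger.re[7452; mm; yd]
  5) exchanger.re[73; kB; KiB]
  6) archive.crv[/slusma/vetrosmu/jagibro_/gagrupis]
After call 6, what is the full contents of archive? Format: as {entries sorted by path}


>> exchanger.re(v→5274, u_from→kB, u_to→MiB)
<< 329625/65536
>> exchanger.re(v→-6132, u_from→cm, u_to→yd)
<< -25550/381
>> archive.crv(p→/slusma/vetrosmu/jagibro_)
<< ok
>> exchanger.re(v→7452, u_from→mm, u_to→yd)
<< 1035/127
>> exchanger.re(v→73, u_from→kB, u_to→KiB)
<< 9125/128
>> archive.crv(p→/slusma/vetrosmu/jagibro_/gagrupis)
<< ok

Answer: {hejuz/, slusma/, slusma/vetrosmu/, slusma/vetrosmu/jagibro_/, slusma/vetrosmu/jagibro_/gagrupis/}


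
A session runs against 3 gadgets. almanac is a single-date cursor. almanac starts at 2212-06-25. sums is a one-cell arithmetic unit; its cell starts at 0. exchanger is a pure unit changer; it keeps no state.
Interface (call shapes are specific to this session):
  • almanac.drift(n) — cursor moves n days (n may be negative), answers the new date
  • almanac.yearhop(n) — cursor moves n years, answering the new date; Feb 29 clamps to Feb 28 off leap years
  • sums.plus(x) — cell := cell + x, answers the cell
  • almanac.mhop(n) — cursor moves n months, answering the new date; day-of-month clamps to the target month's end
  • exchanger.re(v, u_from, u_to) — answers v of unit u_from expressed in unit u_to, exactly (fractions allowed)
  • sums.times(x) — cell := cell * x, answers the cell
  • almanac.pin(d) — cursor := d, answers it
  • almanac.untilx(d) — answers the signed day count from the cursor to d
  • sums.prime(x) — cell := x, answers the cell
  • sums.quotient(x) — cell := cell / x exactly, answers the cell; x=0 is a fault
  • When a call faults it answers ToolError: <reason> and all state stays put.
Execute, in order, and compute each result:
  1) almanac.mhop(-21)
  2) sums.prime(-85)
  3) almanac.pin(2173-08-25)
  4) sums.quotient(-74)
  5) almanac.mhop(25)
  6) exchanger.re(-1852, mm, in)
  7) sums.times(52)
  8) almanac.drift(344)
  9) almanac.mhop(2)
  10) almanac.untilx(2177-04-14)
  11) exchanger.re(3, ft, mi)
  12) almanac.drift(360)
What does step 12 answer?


Answer: 2177-10-29

Derivation:
I use almanac.mhop(n→-21), and see 2210-09-25.
Calling sums.prime(x→-85), — result: -85.
Now I run almanac.pin(d→2173-08-25): 2173-08-25.
Invoking sums.quotient(x→-74), → 85/74.
Calling almanac.mhop(n→25), giving 2175-09-25.
Invoking exchanger.re(v→-1852, u_from→mm, u_to→in): -9260/127.
Invoking sums.times(x→52), which returns 2210/37.
I try almanac.drift(n→344), → 2176-09-03.
I run almanac.mhop(n→2), which returns 2176-11-03.
I use almanac.untilx(d→2177-04-14), and see 162.
I call exchanger.re(v→3, u_from→ft, u_to→mi): 1/1760.
Then almanac.drift(n→360), yielding 2177-10-29.


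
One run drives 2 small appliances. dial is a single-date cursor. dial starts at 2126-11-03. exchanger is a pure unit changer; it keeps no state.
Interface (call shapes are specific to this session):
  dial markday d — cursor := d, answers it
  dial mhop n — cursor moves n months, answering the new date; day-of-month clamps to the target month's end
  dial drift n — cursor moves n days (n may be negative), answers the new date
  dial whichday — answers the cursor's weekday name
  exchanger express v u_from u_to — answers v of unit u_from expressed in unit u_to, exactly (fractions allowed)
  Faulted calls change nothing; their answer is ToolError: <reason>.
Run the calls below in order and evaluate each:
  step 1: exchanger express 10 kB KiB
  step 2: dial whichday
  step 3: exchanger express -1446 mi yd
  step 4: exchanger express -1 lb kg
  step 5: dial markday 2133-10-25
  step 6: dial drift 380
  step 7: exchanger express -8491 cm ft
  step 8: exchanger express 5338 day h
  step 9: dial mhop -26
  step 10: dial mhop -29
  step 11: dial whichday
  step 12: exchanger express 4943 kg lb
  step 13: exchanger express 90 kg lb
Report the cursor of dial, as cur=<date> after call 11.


Answer: cur=2130-04-09

Derivation:
[in] exchanger express 10 kB KiB
[out] 625/64
[in] dial whichday
[out] Sunday
[in] exchanger express -1446 mi yd
[out] -2544960
[in] exchanger express -1 lb kg
[out] -45359237/100000000
[in] dial markday 2133-10-25
[out] 2133-10-25
[in] dial drift 380
[out] 2134-11-09
[in] exchanger express -8491 cm ft
[out] -212275/762
[in] exchanger express 5338 day h
[out] 128112
[in] dial mhop -26
[out] 2132-09-09
[in] dial mhop -29
[out] 2130-04-09
[in] dial whichday
[out] Sunday
[in] exchanger express 4943 kg lb
[out] 494300000000/45359237
[in] exchanger express 90 kg lb
[out] 9000000000/45359237


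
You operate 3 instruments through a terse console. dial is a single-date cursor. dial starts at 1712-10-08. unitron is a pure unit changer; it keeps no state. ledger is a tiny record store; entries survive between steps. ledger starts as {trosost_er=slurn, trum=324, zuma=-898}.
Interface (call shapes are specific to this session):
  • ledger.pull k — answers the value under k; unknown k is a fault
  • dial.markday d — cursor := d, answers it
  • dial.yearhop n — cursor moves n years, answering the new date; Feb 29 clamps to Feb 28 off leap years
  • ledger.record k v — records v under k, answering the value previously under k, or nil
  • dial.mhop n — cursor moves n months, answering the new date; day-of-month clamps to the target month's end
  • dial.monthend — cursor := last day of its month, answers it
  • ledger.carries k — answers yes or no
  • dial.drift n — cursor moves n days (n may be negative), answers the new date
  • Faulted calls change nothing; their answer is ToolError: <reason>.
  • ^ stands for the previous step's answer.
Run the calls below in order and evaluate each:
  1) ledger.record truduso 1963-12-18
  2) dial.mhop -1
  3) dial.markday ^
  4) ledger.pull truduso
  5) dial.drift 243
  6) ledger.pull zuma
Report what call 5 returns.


Answer: 1713-05-09

Derivation:
;; ledger.record(k=truduso, v=1963-12-18) == nil
;; dial.mhop(n=-1) == 1712-09-08
;; dial.markday(d=^) == 1712-09-08
;; ledger.pull(k=truduso) == 1963-12-18
;; dial.drift(n=243) == 1713-05-09
;; ledger.pull(k=zuma) == -898


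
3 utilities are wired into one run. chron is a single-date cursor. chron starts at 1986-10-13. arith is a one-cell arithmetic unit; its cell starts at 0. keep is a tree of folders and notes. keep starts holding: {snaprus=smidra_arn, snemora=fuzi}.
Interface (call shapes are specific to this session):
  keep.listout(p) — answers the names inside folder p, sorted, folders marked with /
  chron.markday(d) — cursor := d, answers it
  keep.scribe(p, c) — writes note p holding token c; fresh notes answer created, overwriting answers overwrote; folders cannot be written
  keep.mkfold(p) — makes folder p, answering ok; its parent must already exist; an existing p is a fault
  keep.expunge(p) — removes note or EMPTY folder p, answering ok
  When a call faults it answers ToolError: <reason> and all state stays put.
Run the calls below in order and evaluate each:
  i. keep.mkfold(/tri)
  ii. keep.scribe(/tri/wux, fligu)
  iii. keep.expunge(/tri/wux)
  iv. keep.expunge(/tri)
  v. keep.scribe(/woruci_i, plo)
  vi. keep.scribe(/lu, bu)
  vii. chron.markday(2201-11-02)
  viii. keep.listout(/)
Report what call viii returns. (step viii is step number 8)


CALL keep.mkfold[p='/tri']
RET  ok
CALL keep.scribe[p='/tri/wux'; c='fligu']
RET  created
CALL keep.expunge[p='/tri/wux']
RET  ok
CALL keep.expunge[p='/tri']
RET  ok
CALL keep.scribe[p='/woruci_i'; c='plo']
RET  created
CALL keep.scribe[p='/lu'; c='bu']
RET  created
CALL chron.markday[d='2201-11-02']
RET  2201-11-02
CALL keep.listout[p='/']
RET  [lu, snaprus, snemora, woruci_i]

Answer: [lu, snaprus, snemora, woruci_i]


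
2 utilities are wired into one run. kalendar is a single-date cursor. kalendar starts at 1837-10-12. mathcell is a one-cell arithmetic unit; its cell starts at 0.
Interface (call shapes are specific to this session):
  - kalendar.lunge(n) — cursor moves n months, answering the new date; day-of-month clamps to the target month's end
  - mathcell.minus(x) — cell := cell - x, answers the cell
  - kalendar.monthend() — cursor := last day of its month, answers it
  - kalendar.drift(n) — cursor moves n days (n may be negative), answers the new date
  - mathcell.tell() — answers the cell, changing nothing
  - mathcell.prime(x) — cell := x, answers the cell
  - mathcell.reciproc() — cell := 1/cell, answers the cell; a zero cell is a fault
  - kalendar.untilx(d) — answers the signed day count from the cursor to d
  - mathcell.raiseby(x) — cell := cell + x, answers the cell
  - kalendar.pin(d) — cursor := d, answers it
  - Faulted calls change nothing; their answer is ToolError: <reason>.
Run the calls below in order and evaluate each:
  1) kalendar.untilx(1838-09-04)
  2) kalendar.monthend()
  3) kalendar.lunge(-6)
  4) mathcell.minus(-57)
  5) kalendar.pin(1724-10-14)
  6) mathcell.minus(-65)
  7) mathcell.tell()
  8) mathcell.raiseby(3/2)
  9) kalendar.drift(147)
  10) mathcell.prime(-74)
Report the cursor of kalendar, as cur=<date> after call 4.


I call kalendar.untilx using d: 1838-09-04, which returns 327.
Now I run kalendar.monthend, and observe 1837-10-31.
Now I run kalendar.lunge using n: -6, and see 1837-04-30.
Using mathcell.minus using x: -57, yielding 57.
Calling kalendar.pin using d: 1724-10-14, yielding 1724-10-14.
I try mathcell.minus using x: -65, giving 122.
I run mathcell.tell(), and observe 122.
Next I call mathcell.raiseby using x: 3/2, and get 247/2.
I invoke kalendar.drift using n: 147, yielding 1725-03-10.
Now I run mathcell.prime using x: -74, — result: -74.

Answer: cur=1837-04-30


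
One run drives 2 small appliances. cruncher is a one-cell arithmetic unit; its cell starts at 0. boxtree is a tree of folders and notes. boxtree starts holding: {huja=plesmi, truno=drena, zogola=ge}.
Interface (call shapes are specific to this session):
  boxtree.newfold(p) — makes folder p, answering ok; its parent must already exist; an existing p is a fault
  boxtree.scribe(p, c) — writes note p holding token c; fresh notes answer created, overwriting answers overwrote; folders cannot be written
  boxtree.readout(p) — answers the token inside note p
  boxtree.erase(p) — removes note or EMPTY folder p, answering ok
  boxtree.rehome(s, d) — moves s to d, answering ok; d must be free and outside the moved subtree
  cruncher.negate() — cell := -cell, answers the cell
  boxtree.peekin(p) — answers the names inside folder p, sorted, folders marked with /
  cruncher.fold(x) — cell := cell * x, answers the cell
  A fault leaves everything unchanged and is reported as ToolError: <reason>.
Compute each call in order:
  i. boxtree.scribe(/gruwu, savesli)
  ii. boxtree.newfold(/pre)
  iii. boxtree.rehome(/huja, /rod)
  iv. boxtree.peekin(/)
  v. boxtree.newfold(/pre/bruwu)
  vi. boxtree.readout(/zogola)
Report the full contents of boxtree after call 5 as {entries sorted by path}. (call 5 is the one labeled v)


-> scribe(p=/gruwu, c=savesli)
<- created
-> newfold(p=/pre)
<- ok
-> rehome(s=/huja, d=/rod)
<- ok
-> peekin(p=/)
<- [gruwu, pre/, rod, truno, zogola]
-> newfold(p=/pre/bruwu)
<- ok
-> readout(p=/zogola)
<- ge

Answer: {gruwu=savesli, pre/, pre/bruwu/, rod=plesmi, truno=drena, zogola=ge}


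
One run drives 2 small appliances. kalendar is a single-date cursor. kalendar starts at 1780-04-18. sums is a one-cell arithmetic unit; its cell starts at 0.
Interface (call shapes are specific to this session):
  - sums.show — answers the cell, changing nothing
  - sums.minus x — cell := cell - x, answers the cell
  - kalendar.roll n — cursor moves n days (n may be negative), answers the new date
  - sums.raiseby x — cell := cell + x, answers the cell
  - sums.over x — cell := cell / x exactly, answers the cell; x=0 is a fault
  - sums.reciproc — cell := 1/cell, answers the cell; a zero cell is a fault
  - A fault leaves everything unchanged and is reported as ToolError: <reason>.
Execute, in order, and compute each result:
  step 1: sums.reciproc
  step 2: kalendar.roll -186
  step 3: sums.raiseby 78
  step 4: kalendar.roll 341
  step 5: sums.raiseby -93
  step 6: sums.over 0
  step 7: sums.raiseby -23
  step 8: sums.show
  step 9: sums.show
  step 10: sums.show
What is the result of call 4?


;; 1. sums.reciproc() => ToolError: reciprocal of zero
;; 2. kalendar.roll(-186) => 1779-10-15
;; 3. sums.raiseby(78) => 78
;; 4. kalendar.roll(341) => 1780-09-20
;; 5. sums.raiseby(-93) => -15
;; 6. sums.over(0) => ToolError: division by zero
;; 7. sums.raiseby(-23) => -38
;; 8. sums.show() => -38
;; 9. sums.show() => -38
;; 10. sums.show() => -38

Answer: 1780-09-20


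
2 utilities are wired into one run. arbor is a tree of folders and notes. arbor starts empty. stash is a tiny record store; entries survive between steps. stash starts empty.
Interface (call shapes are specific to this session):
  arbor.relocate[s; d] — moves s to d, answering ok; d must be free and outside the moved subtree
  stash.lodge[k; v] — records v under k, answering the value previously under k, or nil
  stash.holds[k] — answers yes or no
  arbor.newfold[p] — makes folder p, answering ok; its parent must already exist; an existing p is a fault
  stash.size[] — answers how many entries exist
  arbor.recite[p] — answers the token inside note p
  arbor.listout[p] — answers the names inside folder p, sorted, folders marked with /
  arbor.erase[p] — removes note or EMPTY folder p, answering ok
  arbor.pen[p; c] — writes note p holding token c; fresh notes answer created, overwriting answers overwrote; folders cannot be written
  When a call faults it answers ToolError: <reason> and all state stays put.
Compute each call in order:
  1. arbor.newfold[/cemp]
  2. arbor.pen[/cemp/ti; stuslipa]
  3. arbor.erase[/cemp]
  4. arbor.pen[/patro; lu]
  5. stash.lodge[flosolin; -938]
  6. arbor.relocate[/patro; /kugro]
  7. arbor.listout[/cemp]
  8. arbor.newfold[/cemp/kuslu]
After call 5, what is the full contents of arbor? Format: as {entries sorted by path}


Answer: {cemp/, cemp/ti=stuslipa, patro=lu}

Derivation:
$ arbor.newfold p='/cemp'
:: ok
$ arbor.pen p='/cemp/ti' c='stuslipa'
:: created
$ arbor.erase p='/cemp'
:: ToolError: not empty
$ arbor.pen p='/patro' c='lu'
:: created
$ stash.lodge k='flosolin' v='-938'
:: nil
$ arbor.relocate s='/patro' d='/kugro'
:: ok
$ arbor.listout p='/cemp'
:: [ti]
$ arbor.newfold p='/cemp/kuslu'
:: ok


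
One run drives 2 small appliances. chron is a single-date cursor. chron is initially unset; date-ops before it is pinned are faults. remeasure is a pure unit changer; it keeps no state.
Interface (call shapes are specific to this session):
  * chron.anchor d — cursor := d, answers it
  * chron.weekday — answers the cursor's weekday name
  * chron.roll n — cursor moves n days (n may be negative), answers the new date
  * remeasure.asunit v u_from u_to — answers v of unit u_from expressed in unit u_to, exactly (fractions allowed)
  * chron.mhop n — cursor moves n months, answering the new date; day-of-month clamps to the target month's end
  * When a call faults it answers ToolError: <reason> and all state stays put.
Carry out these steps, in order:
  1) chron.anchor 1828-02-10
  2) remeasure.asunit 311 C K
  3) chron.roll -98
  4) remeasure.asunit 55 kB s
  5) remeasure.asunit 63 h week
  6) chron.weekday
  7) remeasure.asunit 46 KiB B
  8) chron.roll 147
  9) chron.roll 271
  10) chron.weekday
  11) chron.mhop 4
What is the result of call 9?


! chron.anchor(d=1828-02-10) -> 1828-02-10
! remeasure.asunit(v=311, u_from=C, u_to=K) -> 11683/20
! chron.roll(n=-98) -> 1827-11-04
! remeasure.asunit(v=55, u_from=kB, u_to=s) -> ToolError: incompatible units
! remeasure.asunit(v=63, u_from=h, u_to=week) -> 3/8
! chron.weekday() -> Sunday
! remeasure.asunit(v=46, u_from=KiB, u_to=B) -> 47104
! chron.roll(n=147) -> 1828-03-30
! chron.roll(n=271) -> 1828-12-26
! chron.weekday() -> Friday
! chron.mhop(n=4) -> 1829-04-26

Answer: 1828-12-26


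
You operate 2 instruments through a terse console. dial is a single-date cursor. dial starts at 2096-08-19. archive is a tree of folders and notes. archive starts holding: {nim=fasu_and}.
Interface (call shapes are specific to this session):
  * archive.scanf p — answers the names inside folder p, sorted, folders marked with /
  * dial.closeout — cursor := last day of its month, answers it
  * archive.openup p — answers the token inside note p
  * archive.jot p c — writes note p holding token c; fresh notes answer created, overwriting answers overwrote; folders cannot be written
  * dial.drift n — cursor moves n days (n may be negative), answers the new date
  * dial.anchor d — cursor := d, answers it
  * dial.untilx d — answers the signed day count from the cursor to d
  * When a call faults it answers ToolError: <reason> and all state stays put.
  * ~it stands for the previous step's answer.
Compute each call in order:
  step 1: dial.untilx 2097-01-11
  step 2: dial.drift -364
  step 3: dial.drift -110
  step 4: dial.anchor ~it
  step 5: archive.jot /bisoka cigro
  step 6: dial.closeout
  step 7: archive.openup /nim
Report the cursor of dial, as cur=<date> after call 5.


Answer: cur=2095-05-03

Derivation:
> dial.untilx d='2097-01-11'
= 145
> dial.drift n='-364'
= 2095-08-21
> dial.drift n='-110'
= 2095-05-03
> dial.anchor d='~it'
= 2095-05-03
> archive.jot p='/bisoka' c='cigro'
= created
> dial.closeout
= 2095-05-31
> archive.openup p='/nim'
= fasu_and
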